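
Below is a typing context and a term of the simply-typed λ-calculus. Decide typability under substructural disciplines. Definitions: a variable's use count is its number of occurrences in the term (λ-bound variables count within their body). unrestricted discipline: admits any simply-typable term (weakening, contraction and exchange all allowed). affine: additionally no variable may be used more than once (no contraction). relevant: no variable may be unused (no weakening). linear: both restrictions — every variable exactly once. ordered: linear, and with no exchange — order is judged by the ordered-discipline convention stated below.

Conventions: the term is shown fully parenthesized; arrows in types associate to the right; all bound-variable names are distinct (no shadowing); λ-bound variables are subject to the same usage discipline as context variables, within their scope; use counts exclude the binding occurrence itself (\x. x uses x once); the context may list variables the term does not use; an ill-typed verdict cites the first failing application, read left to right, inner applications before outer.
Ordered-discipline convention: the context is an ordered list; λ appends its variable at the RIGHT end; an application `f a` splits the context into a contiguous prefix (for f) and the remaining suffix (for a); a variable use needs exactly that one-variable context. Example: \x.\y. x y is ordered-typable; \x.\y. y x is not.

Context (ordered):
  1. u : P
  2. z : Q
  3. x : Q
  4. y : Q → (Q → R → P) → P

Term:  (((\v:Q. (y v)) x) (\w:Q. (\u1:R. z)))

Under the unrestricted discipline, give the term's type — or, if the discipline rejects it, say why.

not well-typed under unrestricted — the type mismatch rejects it
use counts: u: 0×, z: 1×, x: 1×, y: 1×, v (λ-bound): 1×, w (λ-bound): 0×, u1 (λ-bound): 0×
use order (left to right): y, v, x, z
typing: ill-typed: argument of type Q → R → Q where Q → R → P is required
all disciplines: ordered ✗ · linear ✗ · affine ✗ · relevant ✗ · unrestricted ✗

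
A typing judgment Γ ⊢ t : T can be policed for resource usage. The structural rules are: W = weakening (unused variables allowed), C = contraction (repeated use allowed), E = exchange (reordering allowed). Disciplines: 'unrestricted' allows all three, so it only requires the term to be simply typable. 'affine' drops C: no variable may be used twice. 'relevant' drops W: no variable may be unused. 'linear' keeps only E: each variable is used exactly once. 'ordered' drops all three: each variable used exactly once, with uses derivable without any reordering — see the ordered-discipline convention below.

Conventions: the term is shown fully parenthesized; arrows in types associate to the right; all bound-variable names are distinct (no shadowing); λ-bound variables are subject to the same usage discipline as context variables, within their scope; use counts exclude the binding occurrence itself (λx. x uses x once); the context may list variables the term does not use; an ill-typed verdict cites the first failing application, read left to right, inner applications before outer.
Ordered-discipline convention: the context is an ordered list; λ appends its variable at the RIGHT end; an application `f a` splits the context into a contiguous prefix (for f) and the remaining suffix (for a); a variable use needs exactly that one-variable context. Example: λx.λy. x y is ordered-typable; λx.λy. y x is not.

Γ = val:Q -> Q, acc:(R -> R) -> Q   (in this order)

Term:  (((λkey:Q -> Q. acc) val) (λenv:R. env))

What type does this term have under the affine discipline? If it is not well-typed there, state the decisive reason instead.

term : Q
usage: val: 1×; acc: 1×; key (λ-bound): 0×; env (λ-bound): 1×
uses in reading order: acc, val, env
typing: the term checks, with type Q
summary: ordered ✗ | linear ✗ | affine ✓ | relevant ✗ | unrestricted ✓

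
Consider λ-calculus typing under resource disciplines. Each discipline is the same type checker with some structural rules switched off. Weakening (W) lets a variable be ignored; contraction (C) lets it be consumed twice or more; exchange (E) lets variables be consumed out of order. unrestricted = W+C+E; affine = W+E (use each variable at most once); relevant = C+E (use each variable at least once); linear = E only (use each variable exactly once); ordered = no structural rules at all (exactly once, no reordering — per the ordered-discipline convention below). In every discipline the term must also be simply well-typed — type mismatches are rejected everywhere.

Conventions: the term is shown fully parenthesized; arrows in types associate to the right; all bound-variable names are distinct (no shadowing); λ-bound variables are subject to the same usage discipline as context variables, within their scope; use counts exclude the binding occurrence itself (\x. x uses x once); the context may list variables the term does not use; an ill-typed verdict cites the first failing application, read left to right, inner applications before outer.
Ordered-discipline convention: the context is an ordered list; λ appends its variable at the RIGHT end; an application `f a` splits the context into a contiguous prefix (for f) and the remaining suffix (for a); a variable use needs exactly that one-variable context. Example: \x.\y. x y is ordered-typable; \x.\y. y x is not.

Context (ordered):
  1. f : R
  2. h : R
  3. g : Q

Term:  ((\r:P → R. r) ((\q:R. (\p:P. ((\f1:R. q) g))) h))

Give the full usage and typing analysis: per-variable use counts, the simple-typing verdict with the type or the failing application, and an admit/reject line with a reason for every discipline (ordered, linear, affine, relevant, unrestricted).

counts: f: 0, h: 1, g: 1, r (λ-bound): 1, q (λ-bound): 1, p (λ-bound): 0, f1 (λ-bound): 0
left-to-right use order: r, q, g, h
typing: ill-typed: argument of type Q where R is required
ordered: ✗ — not simply typable
linear: ✗ — fails simple typing
affine: ✗ — a type mismatch blocks all five
relevant: ✗ — the type mismatch rejects it
unrestricted: ✗ — not simply typable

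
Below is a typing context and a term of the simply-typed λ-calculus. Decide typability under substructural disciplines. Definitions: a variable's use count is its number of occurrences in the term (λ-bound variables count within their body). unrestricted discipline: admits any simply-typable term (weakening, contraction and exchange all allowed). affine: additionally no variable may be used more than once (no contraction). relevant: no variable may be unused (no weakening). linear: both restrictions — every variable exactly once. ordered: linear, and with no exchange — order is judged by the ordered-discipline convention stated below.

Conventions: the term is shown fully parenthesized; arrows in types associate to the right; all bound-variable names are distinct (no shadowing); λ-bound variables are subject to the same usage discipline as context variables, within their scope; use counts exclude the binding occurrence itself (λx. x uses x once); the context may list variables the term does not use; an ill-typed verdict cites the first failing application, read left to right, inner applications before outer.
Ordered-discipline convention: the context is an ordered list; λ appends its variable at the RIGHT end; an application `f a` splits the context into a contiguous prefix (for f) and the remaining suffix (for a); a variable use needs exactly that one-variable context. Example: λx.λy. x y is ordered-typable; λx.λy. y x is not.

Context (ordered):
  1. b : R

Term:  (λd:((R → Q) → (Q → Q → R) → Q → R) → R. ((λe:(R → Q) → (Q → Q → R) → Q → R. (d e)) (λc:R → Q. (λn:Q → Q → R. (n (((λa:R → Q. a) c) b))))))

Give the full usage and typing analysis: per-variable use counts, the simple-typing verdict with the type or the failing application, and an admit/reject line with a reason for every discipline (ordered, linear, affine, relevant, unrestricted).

usage: b: 1; d [bound]: 1; e [bound]: 1; c [bound]: 1; n [bound]: 1; a [bound]: 1
order of uses: d, e, n, a, c, b
typing: the term checks, with type (((R → Q) → (Q → Q → R) → Q → R) → R) → R
ordered: ✗ — needs exchange: uses follow d, e, n, a, c, b
linear: ✓ — each of b, d, e, c, n, a used exactly once
affine: ✓ — at most one use each (b, d, e, c, n, a)
relevant: ✓ — every one of b, d, e, c, n, a appears
unrestricted: ✓ — simply typable at (((R → Q) → (Q → Q → R) → Q → R) → R) → R; W, C, E all held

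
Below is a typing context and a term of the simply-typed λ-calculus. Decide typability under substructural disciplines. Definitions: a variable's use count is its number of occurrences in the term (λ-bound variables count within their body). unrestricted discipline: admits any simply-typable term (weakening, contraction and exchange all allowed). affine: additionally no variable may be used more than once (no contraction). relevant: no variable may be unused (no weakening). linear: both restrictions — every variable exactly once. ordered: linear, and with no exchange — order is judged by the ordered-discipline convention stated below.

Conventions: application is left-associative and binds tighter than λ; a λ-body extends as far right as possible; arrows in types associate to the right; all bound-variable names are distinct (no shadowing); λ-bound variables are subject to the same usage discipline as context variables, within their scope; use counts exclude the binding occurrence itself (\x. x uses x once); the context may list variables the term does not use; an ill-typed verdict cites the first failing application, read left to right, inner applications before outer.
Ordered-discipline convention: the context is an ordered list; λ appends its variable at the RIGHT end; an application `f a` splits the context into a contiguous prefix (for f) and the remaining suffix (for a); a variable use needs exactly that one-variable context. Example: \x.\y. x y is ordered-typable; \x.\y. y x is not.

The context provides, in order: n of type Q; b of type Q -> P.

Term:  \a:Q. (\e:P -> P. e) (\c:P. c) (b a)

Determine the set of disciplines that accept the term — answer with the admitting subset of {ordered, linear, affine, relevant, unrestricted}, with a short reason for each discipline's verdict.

admitting disciplines: affine, unrestricted
counts: n: 0, b: 1, a [bound]: 1, e [bound]: 1, c [bound]: 1
uses in reading order: e, c, b, a
typing: well-typed at Q -> P
ordered: ✗ — n left unused
linear: ✗ — n left unused
affine: ✓ — no duplicate uses among n, b, a, e, c
relevant: ✗ — n left unused
unrestricted: ✓ — typability at Q -> P is all that's needed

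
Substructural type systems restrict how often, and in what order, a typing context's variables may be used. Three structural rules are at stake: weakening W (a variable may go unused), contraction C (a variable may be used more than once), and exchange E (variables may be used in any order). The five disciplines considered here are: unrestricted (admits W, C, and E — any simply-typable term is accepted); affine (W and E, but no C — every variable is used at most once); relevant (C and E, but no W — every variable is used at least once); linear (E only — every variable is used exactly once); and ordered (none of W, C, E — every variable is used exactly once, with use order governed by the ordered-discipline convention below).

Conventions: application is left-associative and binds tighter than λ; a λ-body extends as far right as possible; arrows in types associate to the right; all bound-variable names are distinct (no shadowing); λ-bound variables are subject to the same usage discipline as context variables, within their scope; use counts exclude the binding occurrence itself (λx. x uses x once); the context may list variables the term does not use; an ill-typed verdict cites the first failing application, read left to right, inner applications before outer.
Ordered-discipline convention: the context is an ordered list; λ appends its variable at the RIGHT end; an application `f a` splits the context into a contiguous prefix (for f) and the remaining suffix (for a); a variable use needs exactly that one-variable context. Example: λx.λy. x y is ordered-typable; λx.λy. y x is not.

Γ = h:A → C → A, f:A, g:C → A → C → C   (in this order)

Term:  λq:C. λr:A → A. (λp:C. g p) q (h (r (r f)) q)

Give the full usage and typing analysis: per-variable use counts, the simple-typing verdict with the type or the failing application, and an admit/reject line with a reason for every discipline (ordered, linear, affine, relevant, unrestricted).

variable uses: h: 1, f: 1, g: 1, q (bound): 2, r (bound): 2, p (bound): 1
use order (left to right): g, p, q, h, r, r, f, q
typing: the term checks, with type C → (A → A) → C → C
ordered ✗ (q ×2, r ×2 used more than once (contraction))
linear ✗ (q ×2, r ×2 used more than once (contraction))
affine ✗ (q ×2, r ×2 used more than once (contraction))
relevant ✓ (none of h, f, g, q, r, p goes unused)
unrestricted ✓ (well-typed at C → (A → A) → C → C; no restrictions here)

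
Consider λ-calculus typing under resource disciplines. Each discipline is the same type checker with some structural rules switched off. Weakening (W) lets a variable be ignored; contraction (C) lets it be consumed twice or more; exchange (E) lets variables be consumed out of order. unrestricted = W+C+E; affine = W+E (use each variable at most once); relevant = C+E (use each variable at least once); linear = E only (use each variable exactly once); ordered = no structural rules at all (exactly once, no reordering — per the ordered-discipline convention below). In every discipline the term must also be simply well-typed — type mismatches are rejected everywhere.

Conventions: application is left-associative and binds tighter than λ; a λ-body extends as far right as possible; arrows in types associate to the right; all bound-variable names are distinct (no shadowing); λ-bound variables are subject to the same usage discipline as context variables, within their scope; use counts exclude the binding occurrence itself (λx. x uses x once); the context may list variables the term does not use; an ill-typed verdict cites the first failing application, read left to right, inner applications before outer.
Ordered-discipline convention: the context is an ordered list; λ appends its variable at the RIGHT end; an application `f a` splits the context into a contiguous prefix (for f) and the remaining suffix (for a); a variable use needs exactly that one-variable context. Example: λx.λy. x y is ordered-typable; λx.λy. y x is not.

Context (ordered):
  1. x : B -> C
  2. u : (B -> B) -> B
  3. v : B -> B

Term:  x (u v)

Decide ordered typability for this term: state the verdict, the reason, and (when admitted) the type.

yes — x, u, v: once each, no exchange needed; term : C
counts: x=1, u=1, v=1
order of uses: x, u, v
typing: the term checks, with type C
per-discipline verdicts: ordered ✓, linear ✓, affine ✓, relevant ✓, unrestricted ✓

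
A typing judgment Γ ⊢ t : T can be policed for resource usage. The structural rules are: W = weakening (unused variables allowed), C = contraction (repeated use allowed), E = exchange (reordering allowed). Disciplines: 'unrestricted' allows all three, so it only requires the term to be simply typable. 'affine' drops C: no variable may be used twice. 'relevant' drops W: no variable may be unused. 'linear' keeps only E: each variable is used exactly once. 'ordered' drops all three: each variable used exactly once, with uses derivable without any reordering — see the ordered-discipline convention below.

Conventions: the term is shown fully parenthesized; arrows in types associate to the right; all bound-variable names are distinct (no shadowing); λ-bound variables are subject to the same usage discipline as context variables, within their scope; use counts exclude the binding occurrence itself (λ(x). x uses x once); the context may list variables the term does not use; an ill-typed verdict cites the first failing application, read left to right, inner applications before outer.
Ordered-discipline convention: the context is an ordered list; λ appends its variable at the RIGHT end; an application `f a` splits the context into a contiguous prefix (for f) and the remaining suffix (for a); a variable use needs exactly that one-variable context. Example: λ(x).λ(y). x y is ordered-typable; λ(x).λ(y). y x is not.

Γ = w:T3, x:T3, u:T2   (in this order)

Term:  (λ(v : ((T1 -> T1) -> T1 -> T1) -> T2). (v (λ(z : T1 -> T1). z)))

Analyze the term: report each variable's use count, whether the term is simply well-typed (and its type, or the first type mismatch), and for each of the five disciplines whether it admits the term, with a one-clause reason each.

counts: w: 0, x: 0, u: 0, v (λ-bound): 1, z (λ-bound): 1
uses in reading order: v, z
typing: well-typed — term : (((T1 -> T1) -> T1 -> T1) -> T2) -> T2
ordered: ✗, w, x, u left unused
linear: ✗, w, x, u left unused
affine: ✓, none of w, x, u, v, z used more than once
relevant: ✗, w, x, u left unused
unrestricted: ✓, type-checks ((((T1 -> T1) -> T1 -> T1) -> T2) -> T2) and nothing is barred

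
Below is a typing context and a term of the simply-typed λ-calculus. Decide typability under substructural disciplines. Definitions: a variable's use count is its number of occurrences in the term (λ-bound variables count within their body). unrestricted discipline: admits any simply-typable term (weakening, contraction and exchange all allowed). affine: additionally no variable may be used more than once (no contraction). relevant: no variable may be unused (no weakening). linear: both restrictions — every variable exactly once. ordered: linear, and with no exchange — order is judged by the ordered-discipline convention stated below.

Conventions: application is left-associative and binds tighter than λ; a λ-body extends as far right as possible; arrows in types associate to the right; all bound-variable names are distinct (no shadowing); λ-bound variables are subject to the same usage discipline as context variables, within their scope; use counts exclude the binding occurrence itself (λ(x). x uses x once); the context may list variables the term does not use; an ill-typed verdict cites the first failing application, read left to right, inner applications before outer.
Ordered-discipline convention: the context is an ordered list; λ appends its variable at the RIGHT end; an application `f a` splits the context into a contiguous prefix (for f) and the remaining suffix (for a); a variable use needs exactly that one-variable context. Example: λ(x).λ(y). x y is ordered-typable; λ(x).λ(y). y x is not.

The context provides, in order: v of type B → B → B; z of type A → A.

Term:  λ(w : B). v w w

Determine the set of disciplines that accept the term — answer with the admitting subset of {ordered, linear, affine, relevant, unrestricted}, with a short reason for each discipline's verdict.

admitting disciplines: unrestricted
variable uses: v=1; z=0; w (λ-bound)=2
order of uses: v, w, w
typing: well-typed at B → B
ordered: ✗, uses contraction: w ×2; z never used (weakening)
linear: ✗, uses contraction: w ×2; z never used (weakening)
affine: ✗, uses contraction: w ×2
relevant: ✗, z never used (weakening)
unrestricted: ✓, well-typed at B → B; no restrictions here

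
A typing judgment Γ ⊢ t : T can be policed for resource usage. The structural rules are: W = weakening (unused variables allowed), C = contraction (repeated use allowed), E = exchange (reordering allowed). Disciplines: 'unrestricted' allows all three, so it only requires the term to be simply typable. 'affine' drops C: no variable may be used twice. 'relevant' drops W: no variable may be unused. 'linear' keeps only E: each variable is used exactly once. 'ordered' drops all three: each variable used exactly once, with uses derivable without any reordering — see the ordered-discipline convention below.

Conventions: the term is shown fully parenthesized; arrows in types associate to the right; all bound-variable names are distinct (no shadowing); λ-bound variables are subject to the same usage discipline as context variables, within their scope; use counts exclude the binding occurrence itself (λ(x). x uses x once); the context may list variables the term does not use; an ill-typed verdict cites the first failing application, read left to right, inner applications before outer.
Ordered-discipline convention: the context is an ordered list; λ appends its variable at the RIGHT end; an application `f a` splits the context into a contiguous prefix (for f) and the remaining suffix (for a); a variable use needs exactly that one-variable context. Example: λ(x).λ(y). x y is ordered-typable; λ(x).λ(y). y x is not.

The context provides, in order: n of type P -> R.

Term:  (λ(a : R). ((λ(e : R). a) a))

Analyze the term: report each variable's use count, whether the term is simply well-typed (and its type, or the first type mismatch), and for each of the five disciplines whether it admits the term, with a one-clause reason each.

usage: n: 0×; a (bound): 2×; e (bound): 0×
use order (left to right): a, a
typing: ✓ — R -> R
ordered ✗ (needs contraction — a ×2; unused: n, e — weakening required)
linear ✗ (needs contraction — a ×2; unused: n, e — weakening required)
affine ✗ (needs contraction — a ×2)
relevant ✗ (unused: n, e — weakening required)
unrestricted ✓ (type-checks (R -> R) and nothing is barred)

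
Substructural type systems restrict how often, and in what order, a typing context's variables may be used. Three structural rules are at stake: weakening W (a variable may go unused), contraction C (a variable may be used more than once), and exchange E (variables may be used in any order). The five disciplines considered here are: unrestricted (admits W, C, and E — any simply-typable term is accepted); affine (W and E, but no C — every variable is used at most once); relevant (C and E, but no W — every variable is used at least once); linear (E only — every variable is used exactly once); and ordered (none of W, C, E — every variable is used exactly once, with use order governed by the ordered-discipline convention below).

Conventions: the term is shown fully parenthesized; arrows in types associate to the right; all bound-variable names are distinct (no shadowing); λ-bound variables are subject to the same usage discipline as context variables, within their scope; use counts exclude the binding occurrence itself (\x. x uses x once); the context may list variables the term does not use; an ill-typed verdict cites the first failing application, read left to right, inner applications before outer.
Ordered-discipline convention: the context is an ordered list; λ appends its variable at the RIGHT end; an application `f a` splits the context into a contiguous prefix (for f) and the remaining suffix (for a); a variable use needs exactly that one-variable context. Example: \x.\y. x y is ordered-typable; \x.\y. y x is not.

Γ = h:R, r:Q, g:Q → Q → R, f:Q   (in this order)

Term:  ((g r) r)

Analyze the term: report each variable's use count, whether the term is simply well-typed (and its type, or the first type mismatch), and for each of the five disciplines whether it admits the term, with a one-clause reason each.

usage: h: 0×, r: 2×, g: 1×, f: 0×
uses in reading order: g, r, r
typing: the term checks, with type R
ordered: ✗, needs contraction — r ×2; needs weakening: h, f unused
linear: ✗, needs contraction — r ×2; needs weakening: h, f unused
affine: ✗, needs contraction — r ×2
relevant: ✗, needs weakening: h, f unused
unrestricted: ✓, type-checks (R) and nothing is barred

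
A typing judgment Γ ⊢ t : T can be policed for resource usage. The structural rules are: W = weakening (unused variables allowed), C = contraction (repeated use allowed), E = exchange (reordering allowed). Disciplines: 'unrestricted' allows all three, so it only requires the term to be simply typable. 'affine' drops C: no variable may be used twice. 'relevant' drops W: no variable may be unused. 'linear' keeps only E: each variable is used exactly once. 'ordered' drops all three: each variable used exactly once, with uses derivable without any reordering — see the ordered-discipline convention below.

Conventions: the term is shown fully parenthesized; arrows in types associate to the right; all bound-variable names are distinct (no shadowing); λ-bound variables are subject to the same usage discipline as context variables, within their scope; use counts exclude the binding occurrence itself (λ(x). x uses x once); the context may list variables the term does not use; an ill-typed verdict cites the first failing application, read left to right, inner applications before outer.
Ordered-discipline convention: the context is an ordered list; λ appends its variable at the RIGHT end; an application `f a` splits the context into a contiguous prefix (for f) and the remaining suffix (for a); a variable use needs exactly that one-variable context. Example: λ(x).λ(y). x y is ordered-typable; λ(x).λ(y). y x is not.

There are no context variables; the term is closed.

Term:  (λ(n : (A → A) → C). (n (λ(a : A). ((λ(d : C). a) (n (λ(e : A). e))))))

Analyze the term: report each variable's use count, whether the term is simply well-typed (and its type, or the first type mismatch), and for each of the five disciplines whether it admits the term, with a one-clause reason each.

usage: n [bound]=2, a [bound]=1, d [bound]=0, e [bound]=1
use order (left to right): n, a, n, e
typing: well-typed — term : ((A → A) → C) → C
ordered: ✗ — repeated use of n ×2; d left unused
linear: ✗ — repeated use of n ×2; d left unused
affine: ✗ — repeated use of n ×2
relevant: ✗ — d left unused
unrestricted: ✓ — well-typed at ((A → A) → C) → C; no restrictions here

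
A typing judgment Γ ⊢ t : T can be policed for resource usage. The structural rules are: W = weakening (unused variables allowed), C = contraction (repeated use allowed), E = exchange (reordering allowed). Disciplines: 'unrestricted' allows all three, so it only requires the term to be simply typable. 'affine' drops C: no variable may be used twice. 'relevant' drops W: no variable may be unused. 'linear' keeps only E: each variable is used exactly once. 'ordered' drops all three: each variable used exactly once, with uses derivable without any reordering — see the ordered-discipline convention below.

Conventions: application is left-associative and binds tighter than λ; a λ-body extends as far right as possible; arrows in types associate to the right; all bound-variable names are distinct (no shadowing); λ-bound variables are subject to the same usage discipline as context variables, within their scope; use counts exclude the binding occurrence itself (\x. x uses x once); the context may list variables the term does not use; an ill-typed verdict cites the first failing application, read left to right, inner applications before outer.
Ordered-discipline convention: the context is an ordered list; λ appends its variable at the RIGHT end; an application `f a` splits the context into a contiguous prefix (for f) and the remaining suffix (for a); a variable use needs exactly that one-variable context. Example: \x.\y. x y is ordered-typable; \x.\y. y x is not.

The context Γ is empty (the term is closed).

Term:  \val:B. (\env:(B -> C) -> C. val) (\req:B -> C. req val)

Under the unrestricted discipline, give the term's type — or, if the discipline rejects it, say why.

term : B -> B
variable uses: val [bound]=2; env [bound]=0; req [bound]=1
uses in reading order: val, req, val
typing: well-typed at B -> B
per-discipline verdicts: ordered ✗ | linear ✗ | affine ✗ | relevant ✗ | unrestricted ✓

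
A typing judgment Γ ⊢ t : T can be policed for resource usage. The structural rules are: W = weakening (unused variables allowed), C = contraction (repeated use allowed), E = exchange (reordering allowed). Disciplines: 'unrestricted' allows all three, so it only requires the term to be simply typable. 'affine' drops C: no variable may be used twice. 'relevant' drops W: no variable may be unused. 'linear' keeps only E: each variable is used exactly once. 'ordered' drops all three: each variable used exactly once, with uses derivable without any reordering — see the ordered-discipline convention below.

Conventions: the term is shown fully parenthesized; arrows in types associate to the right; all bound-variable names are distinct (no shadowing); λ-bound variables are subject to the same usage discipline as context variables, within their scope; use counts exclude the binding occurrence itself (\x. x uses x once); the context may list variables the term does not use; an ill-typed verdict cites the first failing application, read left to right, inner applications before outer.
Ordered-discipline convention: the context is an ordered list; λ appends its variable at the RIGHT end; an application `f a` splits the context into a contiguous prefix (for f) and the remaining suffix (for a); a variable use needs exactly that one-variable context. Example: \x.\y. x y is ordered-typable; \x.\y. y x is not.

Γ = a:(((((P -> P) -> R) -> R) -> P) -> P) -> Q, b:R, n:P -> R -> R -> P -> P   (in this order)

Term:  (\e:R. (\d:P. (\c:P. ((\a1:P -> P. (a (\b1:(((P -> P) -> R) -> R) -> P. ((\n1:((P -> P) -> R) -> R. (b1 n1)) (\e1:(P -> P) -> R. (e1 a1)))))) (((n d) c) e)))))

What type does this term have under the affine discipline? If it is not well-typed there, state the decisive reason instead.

not well-typed under affine — not simply typable
usage: a ×1; b ×0; n ×1; e (bound) ×1; d (bound) ×1; c (bound) ×1; a1 (bound) ×1; b1 (bound) ×1; n1 (bound) ×1; e1 (bound) ×1
order of uses: a, b1, n1, e1, a1, n, d, c, e
typing: ill-typed: a function awaiting R gets P
across the five disciplines: ordered ✗ · linear ✗ · affine ✗ · relevant ✗ · unrestricted ✗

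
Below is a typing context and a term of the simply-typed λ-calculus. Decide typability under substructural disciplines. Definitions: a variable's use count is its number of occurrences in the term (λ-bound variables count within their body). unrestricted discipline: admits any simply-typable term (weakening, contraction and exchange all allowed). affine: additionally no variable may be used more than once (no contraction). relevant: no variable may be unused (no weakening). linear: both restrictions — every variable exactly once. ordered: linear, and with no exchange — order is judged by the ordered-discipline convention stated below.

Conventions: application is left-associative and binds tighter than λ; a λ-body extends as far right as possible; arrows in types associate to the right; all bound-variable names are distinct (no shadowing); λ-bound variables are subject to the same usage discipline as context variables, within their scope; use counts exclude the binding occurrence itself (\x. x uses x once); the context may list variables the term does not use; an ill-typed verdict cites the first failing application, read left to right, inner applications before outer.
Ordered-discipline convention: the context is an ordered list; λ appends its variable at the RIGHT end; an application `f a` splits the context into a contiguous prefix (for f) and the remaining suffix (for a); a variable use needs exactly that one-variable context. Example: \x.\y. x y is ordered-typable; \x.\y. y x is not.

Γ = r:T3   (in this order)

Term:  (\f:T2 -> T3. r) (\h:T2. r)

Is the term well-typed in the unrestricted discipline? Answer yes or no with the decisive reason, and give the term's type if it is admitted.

yes — typability at T3 is all that's needed; term : T3
use counts: r: 2, f (bound): 0, h (bound): 0
order of uses: r, r
typing: ✓ — T3
across the five disciplines: ordered ✗ | linear ✗ | affine ✗ | relevant ✗ | unrestricted ✓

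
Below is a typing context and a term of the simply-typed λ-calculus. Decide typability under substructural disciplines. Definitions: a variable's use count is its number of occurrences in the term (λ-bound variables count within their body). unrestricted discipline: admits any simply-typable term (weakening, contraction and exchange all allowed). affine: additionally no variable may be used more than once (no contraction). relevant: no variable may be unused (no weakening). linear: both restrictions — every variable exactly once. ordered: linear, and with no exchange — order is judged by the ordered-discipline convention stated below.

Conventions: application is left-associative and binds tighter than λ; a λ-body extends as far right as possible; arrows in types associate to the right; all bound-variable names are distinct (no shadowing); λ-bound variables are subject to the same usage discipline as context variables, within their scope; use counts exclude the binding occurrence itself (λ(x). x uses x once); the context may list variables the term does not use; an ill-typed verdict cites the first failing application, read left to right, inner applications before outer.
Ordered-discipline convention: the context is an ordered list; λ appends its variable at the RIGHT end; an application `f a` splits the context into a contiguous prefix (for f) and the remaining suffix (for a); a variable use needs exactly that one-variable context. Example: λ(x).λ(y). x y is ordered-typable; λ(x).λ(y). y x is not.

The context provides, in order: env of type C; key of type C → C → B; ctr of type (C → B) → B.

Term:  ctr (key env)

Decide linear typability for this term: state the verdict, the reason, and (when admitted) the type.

yes — env, key, ctr: one use apiece; term : B
usage: env: 1; key: 1; ctr: 1
use order (left to right): ctr, key, env
typing: the term checks, with type B
per-discipline verdicts: ordered ✗; linear ✓; affine ✓; relevant ✓; unrestricted ✓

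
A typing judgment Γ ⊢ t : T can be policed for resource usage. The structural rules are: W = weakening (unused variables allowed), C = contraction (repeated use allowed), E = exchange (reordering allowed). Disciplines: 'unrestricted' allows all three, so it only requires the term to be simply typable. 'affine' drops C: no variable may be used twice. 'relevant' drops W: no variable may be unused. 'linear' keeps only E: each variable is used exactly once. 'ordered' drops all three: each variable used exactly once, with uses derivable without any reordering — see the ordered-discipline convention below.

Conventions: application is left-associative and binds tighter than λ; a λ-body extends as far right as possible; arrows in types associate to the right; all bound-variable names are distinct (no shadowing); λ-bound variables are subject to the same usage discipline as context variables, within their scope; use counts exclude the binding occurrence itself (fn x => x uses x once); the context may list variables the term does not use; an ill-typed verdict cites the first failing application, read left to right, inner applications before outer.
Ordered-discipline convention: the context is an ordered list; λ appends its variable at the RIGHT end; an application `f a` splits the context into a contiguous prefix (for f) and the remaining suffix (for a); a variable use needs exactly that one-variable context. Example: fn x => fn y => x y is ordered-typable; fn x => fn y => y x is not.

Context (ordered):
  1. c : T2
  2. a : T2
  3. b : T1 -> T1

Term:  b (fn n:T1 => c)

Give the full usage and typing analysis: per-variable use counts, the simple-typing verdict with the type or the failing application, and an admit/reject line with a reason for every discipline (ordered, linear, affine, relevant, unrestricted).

usage: c: 1×, a: 0×, b: 1×, n (λ-bound): 0×
uses in reading order: b, c
typing: ill-typed: an argument T1 -> T2 mismatches the expected T1
ordered ✗ (not simply typable)
linear ✗ (fails simple typing)
affine ✗ (a type mismatch blocks all five)
relevant ✗ (the type mismatch rejects it)
unrestricted ✗ (not simply typable)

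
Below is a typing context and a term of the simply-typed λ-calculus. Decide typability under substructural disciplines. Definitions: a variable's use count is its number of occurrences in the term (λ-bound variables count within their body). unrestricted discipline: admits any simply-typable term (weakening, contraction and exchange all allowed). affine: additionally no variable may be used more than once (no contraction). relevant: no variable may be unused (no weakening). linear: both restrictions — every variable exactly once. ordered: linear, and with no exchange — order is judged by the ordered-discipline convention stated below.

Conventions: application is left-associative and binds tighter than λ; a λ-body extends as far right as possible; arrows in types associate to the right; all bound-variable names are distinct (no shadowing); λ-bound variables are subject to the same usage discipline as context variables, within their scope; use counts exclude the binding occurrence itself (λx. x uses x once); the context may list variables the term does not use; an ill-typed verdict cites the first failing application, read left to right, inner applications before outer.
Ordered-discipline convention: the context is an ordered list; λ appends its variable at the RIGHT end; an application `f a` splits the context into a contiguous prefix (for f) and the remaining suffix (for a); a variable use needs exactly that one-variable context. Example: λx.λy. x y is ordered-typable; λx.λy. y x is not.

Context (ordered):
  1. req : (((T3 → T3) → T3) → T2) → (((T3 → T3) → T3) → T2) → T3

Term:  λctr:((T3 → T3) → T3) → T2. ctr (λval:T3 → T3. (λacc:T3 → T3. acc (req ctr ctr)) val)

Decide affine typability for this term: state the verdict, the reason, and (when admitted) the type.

no — repeated use of ctr ×3
variable uses: req: 1×, ctr (bound): 3×, val (bound): 1×, acc (bound): 1×
left-to-right use order: ctr, acc, req, ctr, ctr, val
typing: well-typed at (((T3 → T3) → T3) → T2) → T2
across the five disciplines: ordered ✗; linear ✗; affine ✗; relevant ✓; unrestricted ✓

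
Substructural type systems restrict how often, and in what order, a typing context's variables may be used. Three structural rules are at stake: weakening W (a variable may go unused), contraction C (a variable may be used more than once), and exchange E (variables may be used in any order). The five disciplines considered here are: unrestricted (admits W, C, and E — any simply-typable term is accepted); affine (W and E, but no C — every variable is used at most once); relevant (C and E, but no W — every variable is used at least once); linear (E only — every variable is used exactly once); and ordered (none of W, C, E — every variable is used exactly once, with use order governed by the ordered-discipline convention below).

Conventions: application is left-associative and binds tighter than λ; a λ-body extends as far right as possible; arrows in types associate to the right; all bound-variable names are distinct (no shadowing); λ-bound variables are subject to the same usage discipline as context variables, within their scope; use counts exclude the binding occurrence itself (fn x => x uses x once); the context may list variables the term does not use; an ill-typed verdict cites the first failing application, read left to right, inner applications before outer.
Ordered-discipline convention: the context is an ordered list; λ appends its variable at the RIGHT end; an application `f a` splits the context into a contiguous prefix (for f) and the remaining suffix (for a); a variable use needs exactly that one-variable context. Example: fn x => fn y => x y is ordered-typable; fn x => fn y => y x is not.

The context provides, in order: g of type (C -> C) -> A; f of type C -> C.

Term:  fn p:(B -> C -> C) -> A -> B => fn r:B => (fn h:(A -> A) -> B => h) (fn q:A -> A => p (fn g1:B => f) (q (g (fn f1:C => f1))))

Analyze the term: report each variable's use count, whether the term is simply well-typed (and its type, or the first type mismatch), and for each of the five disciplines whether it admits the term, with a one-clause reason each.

variable uses: g=1; f=1; p (λ-bound)=1; r (λ-bound)=0; h (λ-bound)=1; q (λ-bound)=1; g1 (λ-bound)=0; f1 (λ-bound)=1
order of uses: h, p, f, q, g, f1
typing: ✓ — ((B -> C -> C) -> A -> B) -> B -> (A -> A) -> B
ordered: ✗, needs weakening: r, g1 unused
linear: ✗, needs weakening: r, g1 unused
affine: ✓, g, f, p, r, h, q, g1, f1: no repeats, contraction unneeded
relevant: ✗, needs weakening: r, g1 unused
unrestricted: ✓, typability at ((B -> C -> C) -> A -> B) -> B -> (A -> A) -> B is all that's needed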